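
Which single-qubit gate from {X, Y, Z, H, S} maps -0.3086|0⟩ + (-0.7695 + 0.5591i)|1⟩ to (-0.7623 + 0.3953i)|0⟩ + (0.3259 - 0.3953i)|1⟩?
H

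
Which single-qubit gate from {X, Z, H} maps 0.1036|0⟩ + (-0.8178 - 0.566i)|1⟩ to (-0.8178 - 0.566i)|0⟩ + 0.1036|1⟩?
X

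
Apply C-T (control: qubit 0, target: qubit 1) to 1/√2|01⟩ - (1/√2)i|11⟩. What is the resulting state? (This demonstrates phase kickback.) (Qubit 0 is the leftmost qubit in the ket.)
1/√2|01⟩ + (1/2 - (1/2)i)|11⟩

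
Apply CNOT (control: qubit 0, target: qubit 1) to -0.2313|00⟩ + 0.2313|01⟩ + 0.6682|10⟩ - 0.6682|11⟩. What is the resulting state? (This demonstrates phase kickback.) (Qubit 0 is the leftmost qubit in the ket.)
-0.2313|00⟩ + 0.2313|01⟩ - 0.6682|10⟩ + 0.6682|11⟩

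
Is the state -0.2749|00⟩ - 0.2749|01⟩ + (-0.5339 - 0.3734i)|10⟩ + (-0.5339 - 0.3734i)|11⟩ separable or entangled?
Separable

Writing the state as a|00⟩ + b|01⟩ + c|10⟩ + d|11⟩, it is a product state iff ad − bc = 0.
Here (a, b, c, d) = (-0.2749, -0.2749, (-0.5339 - 0.3734i), (-0.5339 - 0.3734i)): ad − bc = (-0.2749)(-0.5339 - 0.3734i) − (-0.2749)(-0.5339 - 0.3734i) = 0, so the state is separable.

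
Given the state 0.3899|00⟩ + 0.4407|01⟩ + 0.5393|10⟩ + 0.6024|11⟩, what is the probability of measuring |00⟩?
0.152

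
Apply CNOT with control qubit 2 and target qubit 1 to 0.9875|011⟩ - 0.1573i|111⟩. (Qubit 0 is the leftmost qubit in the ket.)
0.9875|001⟩ - 0.1573i|101⟩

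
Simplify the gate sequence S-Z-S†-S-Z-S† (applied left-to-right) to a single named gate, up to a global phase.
I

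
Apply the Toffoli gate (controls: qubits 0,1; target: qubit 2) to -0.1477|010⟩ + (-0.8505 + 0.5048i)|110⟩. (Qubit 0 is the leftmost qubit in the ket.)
-0.1477|010⟩ + (-0.8505 + 0.5048i)|111⟩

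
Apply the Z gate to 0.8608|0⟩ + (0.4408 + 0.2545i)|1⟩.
0.8608|0⟩ + (-0.4408 - 0.2545i)|1⟩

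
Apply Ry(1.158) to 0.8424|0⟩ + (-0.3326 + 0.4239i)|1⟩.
(0.8871 - 0.232i)|0⟩ + (0.1826 + 0.3548i)|1⟩

Ry(1.158) = [[cos(θ/2), −sin(θ/2)], [sin(θ/2), cos(θ/2)]]; θ = 1.158, cos(θ/2) ≈ 0.83701, sin(θ/2) ≈ 0.547187.
With a = amp(|0⟩) = 0.8424 and b = amp(|1⟩) = (-0.3326 + 0.4239i):
new amp(|0⟩) = (0.83701)·a + (-0.547187)·b = (0.8871 - 0.232i)
new amp(|1⟩) = (0.547187)·a + (0.83701)·b = (0.1826 + 0.3548i)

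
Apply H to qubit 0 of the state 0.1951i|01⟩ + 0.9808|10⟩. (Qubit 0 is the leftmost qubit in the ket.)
0.6935|00⟩ + 0.138i|01⟩ - 0.6935|10⟩ + 0.138i|11⟩

H on qubit 0 mixes each pair of kets that differ only in qubit 0: amplitudes (a, b) of (|…0…⟩, |…1…⟩) become ((a + b)/√2, (a − b)/√2). Kets absent from the input have amplitude 0.
(|00⟩, |10⟩): (a, b) = (0, 0.9808) → (0.6935, -0.6935)
(|01⟩, |11⟩): (a, b) = (0.1951i, 0) → (0.138i, 0.138i)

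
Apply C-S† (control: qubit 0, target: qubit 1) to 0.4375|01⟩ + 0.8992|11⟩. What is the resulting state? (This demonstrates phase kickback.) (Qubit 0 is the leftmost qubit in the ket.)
0.4375|01⟩ - 0.8992i|11⟩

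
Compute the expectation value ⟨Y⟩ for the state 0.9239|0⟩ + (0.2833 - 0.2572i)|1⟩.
-0.4753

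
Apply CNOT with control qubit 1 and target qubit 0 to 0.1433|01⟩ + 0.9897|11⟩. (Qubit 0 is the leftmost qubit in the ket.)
0.9897|01⟩ + 0.1433|11⟩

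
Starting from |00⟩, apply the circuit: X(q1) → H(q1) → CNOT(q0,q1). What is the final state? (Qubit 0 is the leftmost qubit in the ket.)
1/√2|00⟩ - 1/√2|01⟩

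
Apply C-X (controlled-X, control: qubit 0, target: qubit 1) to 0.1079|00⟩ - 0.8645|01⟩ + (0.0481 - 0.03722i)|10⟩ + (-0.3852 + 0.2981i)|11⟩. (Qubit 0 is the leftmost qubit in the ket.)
0.1079|00⟩ - 0.8645|01⟩ + (-0.3852 + 0.2981i)|10⟩ + (0.0481 - 0.03722i)|11⟩

C-X leaves the control-|0⟩ kets |00⟩, |01⟩ unchanged and applies X to qubit 1 on the control-|1⟩ pair (|10⟩, |11⟩).
X = [[0, 1], [1, 0]].
With a = amp(|10⟩) = (0.0481 - 0.03722i) and b = amp(|11⟩) = (-0.3852 + 0.2981i):
new amp(|10⟩) = (1)·b = (-0.3852 + 0.2981i)
new amp(|11⟩) = (1)·a = (0.0481 - 0.03722i)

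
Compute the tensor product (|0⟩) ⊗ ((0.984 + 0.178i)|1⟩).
(0.984 + 0.178i)|01⟩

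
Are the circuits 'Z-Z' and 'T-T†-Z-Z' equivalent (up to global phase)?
Yes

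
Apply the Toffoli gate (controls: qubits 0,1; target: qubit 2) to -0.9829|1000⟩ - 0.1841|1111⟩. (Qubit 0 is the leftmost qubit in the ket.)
-0.9829|1000⟩ - 0.1841|1101⟩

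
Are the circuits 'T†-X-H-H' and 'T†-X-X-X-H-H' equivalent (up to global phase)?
Yes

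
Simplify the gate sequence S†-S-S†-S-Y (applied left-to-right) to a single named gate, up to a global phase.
Y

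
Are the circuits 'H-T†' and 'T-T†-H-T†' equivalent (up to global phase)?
Yes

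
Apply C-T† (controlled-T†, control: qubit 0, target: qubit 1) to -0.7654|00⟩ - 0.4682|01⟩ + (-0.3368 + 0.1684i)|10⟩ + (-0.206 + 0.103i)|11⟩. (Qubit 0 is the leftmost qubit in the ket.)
-0.7654|00⟩ - 0.4682|01⟩ + (-0.3368 + 0.1684i)|10⟩ + (-0.07283 + 0.2185i)|11⟩

C-T† leaves the control-|0⟩ kets |00⟩, |01⟩ unchanged and applies T† to qubit 1 on the control-|1⟩ pair (|10⟩, |11⟩).
T† = [[1, 0], [0, (1/√2 - (1/√2)i)]].
With a = amp(|10⟩) = (-0.3368 + 0.1684i) and b = amp(|11⟩) = (-0.206 + 0.103i):
new amp(|10⟩) = (1)·a = (-0.3368 + 0.1684i)
new amp(|11⟩) = (1/√2 - (1/√2)i)·b = (-0.07283 + 0.2185i)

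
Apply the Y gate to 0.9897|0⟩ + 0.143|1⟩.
-0.143i|0⟩ + 0.9897i|1⟩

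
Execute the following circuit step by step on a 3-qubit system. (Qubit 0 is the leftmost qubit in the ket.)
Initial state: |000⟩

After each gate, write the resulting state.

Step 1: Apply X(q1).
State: |010⟩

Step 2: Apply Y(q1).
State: -i|000⟩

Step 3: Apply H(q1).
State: -(1/√2)i|000⟩ - (1/√2)i|010⟩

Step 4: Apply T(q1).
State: -(1/√2)i|000⟩ + (1/2 - (1/2)i)|010⟩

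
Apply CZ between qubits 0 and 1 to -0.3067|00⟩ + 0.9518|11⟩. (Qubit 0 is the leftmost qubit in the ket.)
-0.3067|00⟩ - 0.9518|11⟩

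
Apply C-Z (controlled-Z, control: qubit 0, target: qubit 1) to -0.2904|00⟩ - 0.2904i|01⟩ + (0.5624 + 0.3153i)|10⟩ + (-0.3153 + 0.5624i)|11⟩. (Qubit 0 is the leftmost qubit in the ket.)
-0.2904|00⟩ - 0.2904i|01⟩ + (0.5624 + 0.3153i)|10⟩ + (0.3153 - 0.5624i)|11⟩

C-Z leaves the control-|0⟩ kets |00⟩, |01⟩ unchanged and applies Z to qubit 1 on the control-|1⟩ pair (|10⟩, |11⟩).
Z = [[1, 0], [0, -1]].
With a = amp(|10⟩) = (0.5624 + 0.3153i) and b = amp(|11⟩) = (-0.3153 + 0.5624i):
new amp(|10⟩) = (1)·a = (0.5624 + 0.3153i)
new amp(|11⟩) = (-1)·b = (0.3153 - 0.5624i)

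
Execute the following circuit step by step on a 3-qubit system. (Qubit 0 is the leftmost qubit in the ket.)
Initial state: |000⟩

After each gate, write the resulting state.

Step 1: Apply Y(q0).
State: i|100⟩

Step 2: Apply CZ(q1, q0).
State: i|100⟩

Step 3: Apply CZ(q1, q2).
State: i|100⟩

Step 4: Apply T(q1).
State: i|100⟩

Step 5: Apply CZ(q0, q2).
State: i|100⟩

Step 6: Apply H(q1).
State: (1/√2)i|100⟩ + (1/√2)i|110⟩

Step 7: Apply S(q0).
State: -1/√2|100⟩ - 1/√2|110⟩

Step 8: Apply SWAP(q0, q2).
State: -1/√2|001⟩ - 1/√2|011⟩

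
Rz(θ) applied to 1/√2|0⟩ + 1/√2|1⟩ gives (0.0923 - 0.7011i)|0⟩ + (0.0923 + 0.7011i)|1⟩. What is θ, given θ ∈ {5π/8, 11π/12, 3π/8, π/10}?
11π/12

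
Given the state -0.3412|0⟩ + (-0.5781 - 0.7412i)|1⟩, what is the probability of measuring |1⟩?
0.8836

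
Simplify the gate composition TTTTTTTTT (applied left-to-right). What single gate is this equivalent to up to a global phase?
T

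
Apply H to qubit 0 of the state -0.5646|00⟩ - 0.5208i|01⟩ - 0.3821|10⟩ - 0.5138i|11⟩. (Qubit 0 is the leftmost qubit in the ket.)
-0.6694|00⟩ - 0.7316i|01⟩ - 0.129|10⟩ - 0.00495i|11⟩

H on qubit 0 mixes each pair of kets that differ only in qubit 0: amplitudes (a, b) of (|…0…⟩, |…1…⟩) become ((a + b)/√2, (a − b)/√2). Kets absent from the input have amplitude 0.
(|00⟩, |10⟩): (a, b) = (-0.5646, -0.3821) → (-0.6694, -0.129)
(|01⟩, |11⟩): (a, b) = (-0.5208i, -0.5138i) → (-0.7316i, -0.00495i)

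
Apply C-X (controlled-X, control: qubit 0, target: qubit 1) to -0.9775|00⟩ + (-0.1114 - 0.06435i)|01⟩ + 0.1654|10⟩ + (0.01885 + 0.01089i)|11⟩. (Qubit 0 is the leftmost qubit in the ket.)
-0.9775|00⟩ + (-0.1114 - 0.06435i)|01⟩ + (0.01885 + 0.01089i)|10⟩ + 0.1654|11⟩

C-X leaves the control-|0⟩ kets |00⟩, |01⟩ unchanged and applies X to qubit 1 on the control-|1⟩ pair (|10⟩, |11⟩).
X = [[0, 1], [1, 0]].
With a = amp(|10⟩) = 0.1654 and b = amp(|11⟩) = (0.01885 + 0.01089i):
new amp(|10⟩) = (1)·b = (0.01885 + 0.01089i)
new amp(|11⟩) = (1)·a = 0.1654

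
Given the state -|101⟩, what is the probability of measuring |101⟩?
1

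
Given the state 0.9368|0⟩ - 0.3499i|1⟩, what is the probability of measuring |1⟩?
0.1224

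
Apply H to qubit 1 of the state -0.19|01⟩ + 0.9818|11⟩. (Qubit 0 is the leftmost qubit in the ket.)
-0.1344|00⟩ + 0.1344|01⟩ + 0.6942|10⟩ - 0.6942|11⟩

H on qubit 1 mixes each pair of kets that differ only in qubit 1: amplitudes (a, b) of (|…0…⟩, |…1…⟩) become ((a + b)/√2, (a − b)/√2). Kets absent from the input have amplitude 0.
(|00⟩, |01⟩): (a, b) = (0, -0.19) → (-0.1344, 0.1344)
(|10⟩, |11⟩): (a, b) = (0, 0.9818) → (0.6942, -0.6942)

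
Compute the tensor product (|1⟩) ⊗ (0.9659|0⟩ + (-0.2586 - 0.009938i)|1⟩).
0.9659|10⟩ + (-0.2586 - 0.009938i)|11⟩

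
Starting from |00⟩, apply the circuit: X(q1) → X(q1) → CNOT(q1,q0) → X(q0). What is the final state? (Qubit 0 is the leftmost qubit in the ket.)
|10⟩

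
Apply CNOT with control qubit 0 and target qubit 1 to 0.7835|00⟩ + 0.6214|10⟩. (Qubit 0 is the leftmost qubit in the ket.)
0.7835|00⟩ + 0.6214|11⟩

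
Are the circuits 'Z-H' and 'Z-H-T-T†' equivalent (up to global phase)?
Yes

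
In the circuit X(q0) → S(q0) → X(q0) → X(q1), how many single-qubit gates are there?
4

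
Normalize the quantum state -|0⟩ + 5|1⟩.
-0.1961|0⟩ + 0.9806|1⟩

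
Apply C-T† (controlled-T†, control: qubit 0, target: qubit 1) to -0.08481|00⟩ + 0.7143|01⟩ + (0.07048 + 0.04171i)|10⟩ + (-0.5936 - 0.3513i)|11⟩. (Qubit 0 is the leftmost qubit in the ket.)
-0.08481|00⟩ + 0.7143|01⟩ + (0.07048 + 0.04171i)|10⟩ + (-0.6681 + 0.1713i)|11⟩

C-T† leaves the control-|0⟩ kets |00⟩, |01⟩ unchanged and applies T† to qubit 1 on the control-|1⟩ pair (|10⟩, |11⟩).
T† = [[1, 0], [0, (1/√2 - (1/√2)i)]].
With a = amp(|10⟩) = (0.07048 + 0.04171i) and b = amp(|11⟩) = (-0.5936 - 0.3513i):
new amp(|10⟩) = (1)·a = (0.07048 + 0.04171i)
new amp(|11⟩) = (1/√2 - (1/√2)i)·b = (-0.6681 + 0.1713i)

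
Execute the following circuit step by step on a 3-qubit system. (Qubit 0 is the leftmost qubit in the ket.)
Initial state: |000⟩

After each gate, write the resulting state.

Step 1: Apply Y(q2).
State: i|001⟩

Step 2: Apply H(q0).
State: (1/√2)i|001⟩ + (1/√2)i|101⟩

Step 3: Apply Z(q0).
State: (1/√2)i|001⟩ - (1/√2)i|101⟩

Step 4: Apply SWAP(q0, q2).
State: (1/√2)i|100⟩ - (1/√2)i|101⟩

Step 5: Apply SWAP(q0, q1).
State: (1/√2)i|010⟩ - (1/√2)i|011⟩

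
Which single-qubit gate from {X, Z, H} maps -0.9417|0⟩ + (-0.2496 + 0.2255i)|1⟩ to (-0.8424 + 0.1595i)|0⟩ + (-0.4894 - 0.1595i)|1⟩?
H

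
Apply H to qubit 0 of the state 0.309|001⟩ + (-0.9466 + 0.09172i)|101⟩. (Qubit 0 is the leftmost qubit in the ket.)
(-0.4509 + 0.06486i)|001⟩ + (0.8878 - 0.06486i)|101⟩

H on qubit 0 mixes each pair of kets that differ only in qubit 0: amplitudes (a, b) of (|…0…⟩, |…1…⟩) become ((a + b)/√2, (a − b)/√2). Kets absent from the input have amplitude 0.
(|001⟩, |101⟩): (a, b) = (0.309, (-0.9466 + 0.09172i)) → ((-0.4509 + 0.06486i), (0.8878 - 0.06486i))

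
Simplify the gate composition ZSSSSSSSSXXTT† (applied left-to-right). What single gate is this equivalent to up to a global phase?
Z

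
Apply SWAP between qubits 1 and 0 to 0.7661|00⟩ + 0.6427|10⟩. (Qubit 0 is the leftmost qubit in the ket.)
0.7661|00⟩ + 0.6427|01⟩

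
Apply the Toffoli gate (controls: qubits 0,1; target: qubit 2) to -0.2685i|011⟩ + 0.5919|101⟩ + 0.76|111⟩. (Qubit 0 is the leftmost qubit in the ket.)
-0.2685i|011⟩ + 0.5919|101⟩ + 0.76|110⟩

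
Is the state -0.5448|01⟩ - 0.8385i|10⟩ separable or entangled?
Entangled

Writing the state as a|00⟩ + b|01⟩ + c|10⟩ + d|11⟩, it is a product state iff ad − bc = 0.
Here (a, b, c, d) = (0, -0.5448, -0.8385i, 0): ad − bc = (0)(0) − (-0.5448)(-0.8385i) = -0.4568i ≠ 0, so the state is entangled.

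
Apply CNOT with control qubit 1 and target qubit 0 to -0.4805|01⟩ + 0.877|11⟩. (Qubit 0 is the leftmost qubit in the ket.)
0.877|01⟩ - 0.4805|11⟩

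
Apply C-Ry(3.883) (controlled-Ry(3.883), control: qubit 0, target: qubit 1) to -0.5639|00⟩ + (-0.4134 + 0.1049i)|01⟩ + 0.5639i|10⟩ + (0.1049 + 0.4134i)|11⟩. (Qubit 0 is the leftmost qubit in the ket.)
-0.5639|00⟩ + (-0.4134 + 0.1049i)|01⟩ + (-0.09777 - 0.5896i)|10⟩ + (-0.038 + 0.3758i)|11⟩

C-Ry(3.883) leaves the control-|0⟩ kets |00⟩, |01⟩ unchanged and applies Ry(3.883) to qubit 1 on the control-|1⟩ pair (|10⟩, |11⟩).
Ry(3.883) = [[cos(θ/2), −sin(θ/2)], [sin(θ/2), cos(θ/2)]]; θ = 3.883, cos(θ/2) ≈ -0.362271, sin(θ/2) ≈ 0.932073.
With a = amp(|10⟩) = 0.5639i and b = amp(|11⟩) = (0.1049 + 0.4134i):
new amp(|10⟩) = (-0.362271)·a + (-0.932073)·b = (-0.09777 - 0.5896i)
new amp(|11⟩) = (0.932073)·a + (-0.362271)·b = (-0.038 + 0.3758i)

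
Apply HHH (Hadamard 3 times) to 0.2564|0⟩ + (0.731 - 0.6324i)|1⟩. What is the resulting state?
(0.6982 - 0.4472i)|0⟩ + (-0.3356 + 0.4472i)|1⟩

H² = I, so H^3 = H: a single Hadamard. With (a, b) = (0.2564, (0.731 - 0.6324i)), H gives ((a + b)/√2, (a − b)/√2) = ((0.6982 - 0.4472i), (-0.3356 + 0.4472i)).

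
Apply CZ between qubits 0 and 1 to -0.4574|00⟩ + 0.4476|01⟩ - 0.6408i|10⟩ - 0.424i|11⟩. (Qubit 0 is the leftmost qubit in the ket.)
-0.4574|00⟩ + 0.4476|01⟩ - 0.6408i|10⟩ + 0.424i|11⟩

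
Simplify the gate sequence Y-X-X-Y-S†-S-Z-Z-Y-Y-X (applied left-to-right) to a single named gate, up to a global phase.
X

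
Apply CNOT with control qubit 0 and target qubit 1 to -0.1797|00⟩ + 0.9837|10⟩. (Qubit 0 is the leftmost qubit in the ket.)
-0.1797|00⟩ + 0.9837|11⟩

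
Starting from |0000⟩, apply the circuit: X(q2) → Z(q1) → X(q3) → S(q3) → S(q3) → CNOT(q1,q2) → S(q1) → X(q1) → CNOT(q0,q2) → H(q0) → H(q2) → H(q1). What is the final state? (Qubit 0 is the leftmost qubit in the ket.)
-1/√8|0001⟩ + 1/√8|0011⟩ + 1/√8|0101⟩ - 1/√8|0111⟩ - 1/√8|1001⟩ + 1/√8|1011⟩ + 1/√8|1101⟩ - 1/√8|1111⟩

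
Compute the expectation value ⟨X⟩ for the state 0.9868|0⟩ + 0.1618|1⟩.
0.3193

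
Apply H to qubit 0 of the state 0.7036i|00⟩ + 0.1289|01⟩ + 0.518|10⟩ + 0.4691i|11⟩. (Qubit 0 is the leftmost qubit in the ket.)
(0.3663 + 0.4975i)|00⟩ + (0.09115 + 0.3317i)|01⟩ + (-0.3663 + 0.4975i)|10⟩ + (0.09115 - 0.3317i)|11⟩

H on qubit 0 mixes each pair of kets that differ only in qubit 0: amplitudes (a, b) of (|…0…⟩, |…1…⟩) become ((a + b)/√2, (a − b)/√2). Kets absent from the input have amplitude 0.
(|00⟩, |10⟩): (a, b) = (0.7036i, 0.518) → ((0.3663 + 0.4975i), (-0.3663 + 0.4975i))
(|01⟩, |11⟩): (a, b) = (0.1289, 0.4691i) → ((0.09115 + 0.3317i), (0.09115 - 0.3317i))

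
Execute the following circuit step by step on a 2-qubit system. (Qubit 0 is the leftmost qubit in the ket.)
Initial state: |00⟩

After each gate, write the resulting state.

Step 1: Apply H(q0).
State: 1/√2|00⟩ + 1/√2|10⟩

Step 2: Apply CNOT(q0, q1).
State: 1/√2|00⟩ + 1/√2|11⟩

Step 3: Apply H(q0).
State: 1/2|00⟩ + 1/2|01⟩ + 1/2|10⟩ - 1/2|11⟩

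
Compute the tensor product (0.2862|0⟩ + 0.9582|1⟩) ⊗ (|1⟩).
0.2862|01⟩ + 0.9582|11⟩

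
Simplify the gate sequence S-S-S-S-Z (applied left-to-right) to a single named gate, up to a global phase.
Z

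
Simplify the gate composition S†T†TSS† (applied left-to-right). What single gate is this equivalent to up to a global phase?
S†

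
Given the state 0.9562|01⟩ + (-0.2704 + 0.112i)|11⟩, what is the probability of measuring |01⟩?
0.9143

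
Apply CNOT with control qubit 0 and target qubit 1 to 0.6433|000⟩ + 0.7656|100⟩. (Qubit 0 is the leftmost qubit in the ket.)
0.6433|000⟩ + 0.7656|110⟩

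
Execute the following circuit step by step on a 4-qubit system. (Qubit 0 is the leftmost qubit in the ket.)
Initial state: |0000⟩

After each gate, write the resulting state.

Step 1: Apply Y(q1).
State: i|0100⟩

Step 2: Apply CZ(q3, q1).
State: i|0100⟩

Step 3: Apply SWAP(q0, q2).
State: i|0100⟩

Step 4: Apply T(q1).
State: (-1/√2 + (1/√2)i)|0100⟩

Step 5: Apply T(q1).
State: -|0100⟩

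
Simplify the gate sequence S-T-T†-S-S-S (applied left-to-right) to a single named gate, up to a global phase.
I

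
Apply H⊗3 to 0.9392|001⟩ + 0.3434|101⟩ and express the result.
0.4535|000⟩ - 0.4535|001⟩ + 0.4535|010⟩ - 0.4535|011⟩ + 0.2106|100⟩ - 0.2106|101⟩ + 0.2106|110⟩ - 0.2106|111⟩

H⊗3 gives amp(|y⟩) = (1/2√2) Σ_x (−1)^(x·y) amp(|x⟩), where x·y is the number of positions in which both x and y have a 1.
|000⟩: (0.9392 + 0.3434)/(2√2) = 0.4535
|001⟩: (-0.9392 - 0.3434)/(2√2) = -0.4535
|010⟩: (0.9392 + 0.3434)/(2√2) = 0.4535
|011⟩: (-0.9392 - 0.3434)/(2√2) = -0.4535
|100⟩: (0.9392 - 0.3434)/(2√2) = 0.2106
|101⟩: (-0.9392 + 0.3434)/(2√2) = -0.2106
|110⟩: (0.9392 - 0.3434)/(2√2) = 0.2106
|111⟩: (-0.9392 + 0.3434)/(2√2) = -0.2106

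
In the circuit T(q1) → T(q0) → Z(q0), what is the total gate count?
3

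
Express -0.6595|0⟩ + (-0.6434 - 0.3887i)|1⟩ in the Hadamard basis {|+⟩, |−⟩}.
(-0.9213 - 0.2749i)|+⟩ + (-0.01138 + 0.2749i)|−⟩

With |ψ⟩ = α|0⟩ + β|1⟩, the Hadamard-basis coefficients are ⟨+|ψ⟩ = (α + β)/√2 and ⟨−|ψ⟩ = (α − β)/√2.
Here α = -0.6595, β = (-0.6434 - 0.3887i): (α + β)/√2 = (-0.9213 - 0.2749i), (α − β)/√2 = (-0.01138 + 0.2749i).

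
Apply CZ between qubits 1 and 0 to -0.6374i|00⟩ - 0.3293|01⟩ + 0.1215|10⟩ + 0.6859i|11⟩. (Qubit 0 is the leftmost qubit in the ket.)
-0.6374i|00⟩ - 0.3293|01⟩ + 0.1215|10⟩ - 0.6859i|11⟩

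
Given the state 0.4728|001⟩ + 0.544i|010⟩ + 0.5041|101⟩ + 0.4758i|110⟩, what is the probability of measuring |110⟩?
0.2264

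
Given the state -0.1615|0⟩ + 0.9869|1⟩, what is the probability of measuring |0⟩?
0.02608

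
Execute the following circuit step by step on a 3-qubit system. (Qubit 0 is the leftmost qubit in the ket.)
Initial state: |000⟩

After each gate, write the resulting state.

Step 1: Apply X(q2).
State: |001⟩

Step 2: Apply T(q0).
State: |001⟩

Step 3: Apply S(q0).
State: |001⟩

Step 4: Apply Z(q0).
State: |001⟩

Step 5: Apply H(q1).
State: 1/√2|001⟩ + 1/√2|011⟩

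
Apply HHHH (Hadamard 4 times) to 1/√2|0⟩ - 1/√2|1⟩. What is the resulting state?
1/√2|0⟩ - 1/√2|1⟩

H² = I, so an even number of Hadamards cancels: H^4 = I and the state is unchanged.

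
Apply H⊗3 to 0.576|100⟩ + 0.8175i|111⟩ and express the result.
(0.2036 + 0.289i)|000⟩ + (0.2036 - 0.289i)|001⟩ + (0.2036 - 0.289i)|010⟩ + (0.2036 + 0.289i)|011⟩ + (-0.2036 - 0.289i)|100⟩ + (-0.2036 + 0.289i)|101⟩ + (-0.2036 + 0.289i)|110⟩ + (-0.2036 - 0.289i)|111⟩

H⊗3 gives amp(|y⟩) = (1/2√2) Σ_x (−1)^(x·y) amp(|x⟩), where x·y is the number of positions in which both x and y have a 1.
|000⟩: (0.576 + 0.8175i)/(2√2) = (0.2036 + 0.289i)
|001⟩: (0.576 - 0.8175i)/(2√2) = (0.2036 - 0.289i)
|010⟩: (0.576 - 0.8175i)/(2√2) = (0.2036 - 0.289i)
|011⟩: (0.576 + 0.8175i)/(2√2) = (0.2036 + 0.289i)
|100⟩: (-0.576 - 0.8175i)/(2√2) = (-0.2036 - 0.289i)
|101⟩: (-0.576 + 0.8175i)/(2√2) = (-0.2036 + 0.289i)
|110⟩: (-0.576 + 0.8175i)/(2√2) = (-0.2036 + 0.289i)
|111⟩: (-0.576 - 0.8175i)/(2√2) = (-0.2036 - 0.289i)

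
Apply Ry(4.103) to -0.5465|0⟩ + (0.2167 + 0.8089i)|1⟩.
(0.06056 - 0.7172i)|0⟩ + (-0.5848 - 0.374i)|1⟩

Ry(4.103) = [[cos(θ/2), −sin(θ/2)], [sin(θ/2), cos(θ/2)]]; θ = 4.103, cos(θ/2) ≈ -0.462403, sin(θ/2) ≈ 0.88667.
With a = amp(|0⟩) = -0.5465 and b = amp(|1⟩) = (0.2167 + 0.8089i):
new amp(|0⟩) = (-0.462403)·a + (-0.88667)·b = (0.06056 - 0.7172i)
new amp(|1⟩) = (0.88667)·a + (-0.462403)·b = (-0.5848 - 0.374i)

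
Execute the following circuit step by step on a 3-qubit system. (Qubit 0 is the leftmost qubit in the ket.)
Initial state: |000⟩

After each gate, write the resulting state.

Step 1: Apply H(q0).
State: 1/√2|000⟩ + 1/√2|100⟩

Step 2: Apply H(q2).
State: 1/2|000⟩ + 1/2|001⟩ + 1/2|100⟩ + 1/2|101⟩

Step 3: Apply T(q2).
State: 1/2|000⟩ + (1/√8 + (1/√8)i)|001⟩ + 1/2|100⟩ + (1/√8 + (1/√8)i)|101⟩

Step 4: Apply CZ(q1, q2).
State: 1/2|000⟩ + (1/√8 + (1/√8)i)|001⟩ + 1/2|100⟩ + (1/√8 + (1/√8)i)|101⟩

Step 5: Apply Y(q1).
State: (1/2)i|010⟩ + (-1/√8 + (1/√8)i)|011⟩ + (1/2)i|110⟩ + (-1/√8 + (1/√8)i)|111⟩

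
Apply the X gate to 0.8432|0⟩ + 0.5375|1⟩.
0.5375|0⟩ + 0.8432|1⟩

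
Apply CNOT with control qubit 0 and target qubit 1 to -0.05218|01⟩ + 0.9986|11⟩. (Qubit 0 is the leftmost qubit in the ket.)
-0.05218|01⟩ + 0.9986|10⟩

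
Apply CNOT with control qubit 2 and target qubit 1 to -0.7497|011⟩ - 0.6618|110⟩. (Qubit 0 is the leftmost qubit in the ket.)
-0.7497|001⟩ - 0.6618|110⟩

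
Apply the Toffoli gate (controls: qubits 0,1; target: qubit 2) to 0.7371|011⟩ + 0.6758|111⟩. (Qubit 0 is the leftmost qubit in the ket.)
0.7371|011⟩ + 0.6758|110⟩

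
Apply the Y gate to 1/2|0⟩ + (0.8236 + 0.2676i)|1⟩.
(0.2676 - 0.8236i)|0⟩ + (1/2)i|1⟩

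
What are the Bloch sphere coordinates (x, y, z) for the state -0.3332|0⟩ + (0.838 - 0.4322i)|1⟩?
(-0.5584, 0.288, -0.778)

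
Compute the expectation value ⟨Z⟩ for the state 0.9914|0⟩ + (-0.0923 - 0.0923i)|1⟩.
0.9658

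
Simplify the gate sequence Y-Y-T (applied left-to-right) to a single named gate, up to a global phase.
T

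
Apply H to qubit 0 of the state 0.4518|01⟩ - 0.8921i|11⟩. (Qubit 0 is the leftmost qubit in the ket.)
(0.3195 - 0.6308i)|01⟩ + (0.3195 + 0.6308i)|11⟩

H on qubit 0 mixes each pair of kets that differ only in qubit 0: amplitudes (a, b) of (|…0…⟩, |…1…⟩) become ((a + b)/√2, (a − b)/√2). Kets absent from the input have amplitude 0.
(|01⟩, |11⟩): (a, b) = (0.4518, -0.8921i) → ((0.3195 - 0.6308i), (0.3195 + 0.6308i))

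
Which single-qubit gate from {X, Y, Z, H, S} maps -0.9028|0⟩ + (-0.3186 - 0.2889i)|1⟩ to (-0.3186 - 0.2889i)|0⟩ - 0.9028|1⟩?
X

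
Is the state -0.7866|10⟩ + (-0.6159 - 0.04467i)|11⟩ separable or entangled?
Separable

Writing the state as a|00⟩ + b|01⟩ + c|10⟩ + d|11⟩, it is a product state iff ad − bc = 0.
Here (a, b, c, d) = (0, 0, -0.7866, (-0.6159 - 0.04467i)): ad − bc = (0)(-0.6159 - 0.04467i) − (0)(-0.7866) = 0, so the state is separable.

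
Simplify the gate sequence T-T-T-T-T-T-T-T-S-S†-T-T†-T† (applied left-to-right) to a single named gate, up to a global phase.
T†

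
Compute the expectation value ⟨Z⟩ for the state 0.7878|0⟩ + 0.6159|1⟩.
0.2413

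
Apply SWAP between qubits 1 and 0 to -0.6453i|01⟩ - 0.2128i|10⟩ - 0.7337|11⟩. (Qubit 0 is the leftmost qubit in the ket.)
-0.2128i|01⟩ - 0.6453i|10⟩ - 0.7337|11⟩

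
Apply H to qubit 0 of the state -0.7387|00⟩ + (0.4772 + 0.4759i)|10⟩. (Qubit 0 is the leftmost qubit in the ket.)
(-0.1849 + 0.3365i)|00⟩ + (-0.8598 - 0.3365i)|10⟩

H on qubit 0 mixes each pair of kets that differ only in qubit 0: amplitudes (a, b) of (|…0…⟩, |…1…⟩) become ((a + b)/√2, (a − b)/√2). Kets absent from the input have amplitude 0.
(|00⟩, |10⟩): (a, b) = (-0.7387, (0.4772 + 0.4759i)) → ((-0.1849 + 0.3365i), (-0.8598 - 0.3365i))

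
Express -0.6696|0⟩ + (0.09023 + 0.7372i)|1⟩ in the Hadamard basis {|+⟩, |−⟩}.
(-0.4097 + 0.5213i)|+⟩ + (-0.5373 - 0.5213i)|−⟩

With |ψ⟩ = α|0⟩ + β|1⟩, the Hadamard-basis coefficients are ⟨+|ψ⟩ = (α + β)/√2 and ⟨−|ψ⟩ = (α − β)/√2.
Here α = -0.6696, β = (0.09023 + 0.7372i): (α + β)/√2 = (-0.4097 + 0.5213i), (α − β)/√2 = (-0.5373 - 0.5213i).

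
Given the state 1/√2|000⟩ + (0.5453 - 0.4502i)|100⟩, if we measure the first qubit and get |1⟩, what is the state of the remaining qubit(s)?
(0.7711 - 0.6367i)|00⟩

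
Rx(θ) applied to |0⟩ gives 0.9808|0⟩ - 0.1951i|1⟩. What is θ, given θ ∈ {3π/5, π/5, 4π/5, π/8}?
π/8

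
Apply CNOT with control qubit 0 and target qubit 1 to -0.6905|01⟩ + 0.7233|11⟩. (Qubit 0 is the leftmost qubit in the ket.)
-0.6905|01⟩ + 0.7233|10⟩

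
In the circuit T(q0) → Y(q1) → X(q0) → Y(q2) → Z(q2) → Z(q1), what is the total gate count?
6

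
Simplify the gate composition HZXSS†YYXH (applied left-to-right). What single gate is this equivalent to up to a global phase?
X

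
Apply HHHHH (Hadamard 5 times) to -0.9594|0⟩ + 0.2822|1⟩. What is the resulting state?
-0.4789|0⟩ - 0.8779|1⟩

H² = I, so H^5 = H: a single Hadamard. With (a, b) = (-0.9594, 0.2822), H gives ((a + b)/√2, (a − b)/√2) = (-0.4789, -0.8779).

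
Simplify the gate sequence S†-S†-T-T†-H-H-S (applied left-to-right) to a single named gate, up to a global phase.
S†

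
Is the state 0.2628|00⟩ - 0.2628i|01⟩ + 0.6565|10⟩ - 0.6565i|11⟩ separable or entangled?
Separable

Writing the state as a|00⟩ + b|01⟩ + c|10⟩ + d|11⟩, it is a product state iff ad − bc = 0.
Here (a, b, c, d) = (0.2628, -0.2628i, 0.6565, -0.6565i): ad − bc = (0.2628)(-0.6565i) − (-0.2628i)(0.6565) = 0, so the state is separable.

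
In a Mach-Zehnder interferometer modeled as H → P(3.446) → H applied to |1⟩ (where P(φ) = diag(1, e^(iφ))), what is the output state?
(0.977 + 0.1499i)|0⟩ + (0.02299 - 0.1499i)|1⟩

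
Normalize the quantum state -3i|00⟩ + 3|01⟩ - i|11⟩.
-0.6882i|00⟩ + 0.6882|01⟩ - 0.2294i|11⟩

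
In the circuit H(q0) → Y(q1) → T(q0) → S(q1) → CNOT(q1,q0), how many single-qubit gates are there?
4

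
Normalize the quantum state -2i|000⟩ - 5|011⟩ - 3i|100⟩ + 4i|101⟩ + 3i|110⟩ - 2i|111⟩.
-0.2443i|000⟩ - 0.6108|011⟩ - 0.3665i|100⟩ + 0.4887i|101⟩ + 0.3665i|110⟩ - 0.2443i|111⟩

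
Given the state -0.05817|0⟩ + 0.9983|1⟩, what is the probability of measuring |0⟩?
0.003384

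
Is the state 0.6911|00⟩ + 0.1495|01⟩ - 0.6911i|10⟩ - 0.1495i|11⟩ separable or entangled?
Separable

Writing the state as a|00⟩ + b|01⟩ + c|10⟩ + d|11⟩, it is a product state iff ad − bc = 0.
Here (a, b, c, d) = (0.6911, 0.1495, -0.6911i, -0.1495i): ad − bc = (0.6911)(-0.1495i) − (0.1495)(-0.6911i) = 0, so the state is separable.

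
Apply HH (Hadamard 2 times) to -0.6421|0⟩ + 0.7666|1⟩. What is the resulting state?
-0.6421|0⟩ + 0.7666|1⟩

H² = I, so an even number of Hadamards cancels: H^2 = I and the state is unchanged.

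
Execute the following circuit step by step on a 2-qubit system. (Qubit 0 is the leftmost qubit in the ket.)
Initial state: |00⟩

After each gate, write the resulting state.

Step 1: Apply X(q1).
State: |01⟩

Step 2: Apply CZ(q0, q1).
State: |01⟩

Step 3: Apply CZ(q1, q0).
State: |01⟩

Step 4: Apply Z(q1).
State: -|01⟩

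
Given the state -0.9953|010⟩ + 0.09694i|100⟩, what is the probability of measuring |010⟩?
0.9906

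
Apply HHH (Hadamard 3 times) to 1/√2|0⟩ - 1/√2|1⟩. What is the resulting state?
|1⟩

H² = I, so H^3 = H: a single Hadamard. With (a, b) = (1/√2, -1/√2), H gives ((a + b)/√2, (a − b)/√2) = (0, 1).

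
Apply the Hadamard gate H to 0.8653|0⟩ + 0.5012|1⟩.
0.9663|0⟩ + 0.2575|1⟩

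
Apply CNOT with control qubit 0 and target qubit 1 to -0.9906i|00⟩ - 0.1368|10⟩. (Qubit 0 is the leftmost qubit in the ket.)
-0.9906i|00⟩ - 0.1368|11⟩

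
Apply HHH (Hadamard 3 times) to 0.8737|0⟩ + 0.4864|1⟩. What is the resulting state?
0.9617|0⟩ + 0.2739|1⟩

H² = I, so H^3 = H: a single Hadamard. With (a, b) = (0.8737, 0.4864), H gives ((a + b)/√2, (a − b)/√2) = (0.9617, 0.2739).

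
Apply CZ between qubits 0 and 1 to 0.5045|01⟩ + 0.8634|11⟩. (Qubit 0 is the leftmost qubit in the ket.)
0.5045|01⟩ - 0.8634|11⟩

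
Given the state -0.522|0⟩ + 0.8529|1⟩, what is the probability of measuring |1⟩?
0.7274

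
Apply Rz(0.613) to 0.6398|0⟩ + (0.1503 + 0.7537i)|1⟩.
(0.61 - 0.193i)|0⟩ + (-0.08411 + 0.7639i)|1⟩

Rz(0.613) = [[e^(−iθ/2), 0], [0, e^(iθ/2)]] with e^(±iθ/2) = cos(θ/2) ± i·sin(θ/2); θ = 0.613, cos(θ/2) ≈ 0.953395, sin(θ/2) ≈ 0.301724.
With a = amp(|0⟩) = 0.6398 and b = amp(|1⟩) = (0.1503 + 0.7537i):
new amp(|0⟩) = (0.953395 - 0.301724i)·a = (0.61 - 0.193i)
new amp(|1⟩) = (0.953395 + 0.301724i)·b = (-0.08411 + 0.7639i)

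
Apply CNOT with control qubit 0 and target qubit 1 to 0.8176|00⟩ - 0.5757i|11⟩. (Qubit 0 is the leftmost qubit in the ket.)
0.8176|00⟩ - 0.5757i|10⟩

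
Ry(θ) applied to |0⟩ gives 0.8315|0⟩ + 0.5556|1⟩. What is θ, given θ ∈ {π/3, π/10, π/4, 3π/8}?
3π/8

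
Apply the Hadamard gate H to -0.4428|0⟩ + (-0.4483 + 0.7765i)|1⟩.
(-0.6301 + 0.5491i)|0⟩ + (0.003889 - 0.5491i)|1⟩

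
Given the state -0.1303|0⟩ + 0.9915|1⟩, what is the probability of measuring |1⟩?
0.9831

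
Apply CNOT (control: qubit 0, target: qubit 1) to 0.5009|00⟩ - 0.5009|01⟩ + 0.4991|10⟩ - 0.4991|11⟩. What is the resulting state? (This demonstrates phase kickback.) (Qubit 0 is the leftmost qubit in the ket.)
0.5009|00⟩ - 0.5009|01⟩ - 0.4991|10⟩ + 0.4991|11⟩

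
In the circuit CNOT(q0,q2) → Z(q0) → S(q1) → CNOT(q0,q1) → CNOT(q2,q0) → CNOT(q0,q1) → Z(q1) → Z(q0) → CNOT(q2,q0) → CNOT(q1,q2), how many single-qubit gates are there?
4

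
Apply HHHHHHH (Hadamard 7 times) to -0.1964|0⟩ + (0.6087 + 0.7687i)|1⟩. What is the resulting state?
(0.2915 + 0.5436i)|0⟩ + (-0.5693 - 0.5436i)|1⟩

H² = I, so H^7 = H: a single Hadamard. With (a, b) = (-0.1964, (0.6087 + 0.7687i)), H gives ((a + b)/√2, (a − b)/√2) = ((0.2915 + 0.5436i), (-0.5693 - 0.5436i)).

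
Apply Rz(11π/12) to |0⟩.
(0.1305 - 0.9914i)|0⟩

Rz(11π/12) = [[e^(−iθ/2), 0], [0, e^(iθ/2)]] with e^(±iθ/2) = cos(θ/2) ± i·sin(θ/2); θ = 11π/12, cos(θ/2) ≈ 0.130526, sin(θ/2) ≈ 0.991445.
With a = amp(|0⟩) = 1 and b = amp(|1⟩) = 0:
new amp(|0⟩) = (0.130526 - 0.991445i)·a = (0.1305 - 0.9914i)
new amp(|1⟩) = (0.130526 + 0.991445i)·b = 0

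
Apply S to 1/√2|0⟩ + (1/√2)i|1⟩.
1/√2|0⟩ - 1/√2|1⟩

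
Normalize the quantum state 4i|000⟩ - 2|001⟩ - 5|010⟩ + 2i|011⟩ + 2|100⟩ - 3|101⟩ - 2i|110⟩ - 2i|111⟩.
0.4781i|000⟩ - 0.239|001⟩ - 0.5976|010⟩ + 0.239i|011⟩ + 0.239|100⟩ - 0.3586|101⟩ - 0.239i|110⟩ - 0.239i|111⟩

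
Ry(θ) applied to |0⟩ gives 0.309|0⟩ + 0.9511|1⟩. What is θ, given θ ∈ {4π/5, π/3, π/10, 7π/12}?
4π/5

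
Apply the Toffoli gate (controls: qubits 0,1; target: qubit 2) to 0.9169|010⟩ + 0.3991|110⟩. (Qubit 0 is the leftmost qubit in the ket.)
0.9169|010⟩ + 0.3991|111⟩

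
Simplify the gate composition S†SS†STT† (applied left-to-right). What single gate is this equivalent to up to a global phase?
I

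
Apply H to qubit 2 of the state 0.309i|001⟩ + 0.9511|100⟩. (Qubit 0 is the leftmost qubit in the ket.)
0.2185i|000⟩ - 0.2185i|001⟩ + 0.6725|100⟩ + 0.6725|101⟩

H on qubit 2 mixes each pair of kets that differ only in qubit 2: amplitudes (a, b) of (|…0…⟩, |…1…⟩) become ((a + b)/√2, (a − b)/√2). Kets absent from the input have amplitude 0.
(|000⟩, |001⟩): (a, b) = (0, 0.309i) → (0.2185i, -0.2185i)
(|100⟩, |101⟩): (a, b) = (0.9511, 0) → (0.6725, 0.6725)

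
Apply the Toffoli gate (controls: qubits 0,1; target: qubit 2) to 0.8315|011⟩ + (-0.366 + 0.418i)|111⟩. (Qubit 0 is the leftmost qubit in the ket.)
0.8315|011⟩ + (-0.366 + 0.418i)|110⟩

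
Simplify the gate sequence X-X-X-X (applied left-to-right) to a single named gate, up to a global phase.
I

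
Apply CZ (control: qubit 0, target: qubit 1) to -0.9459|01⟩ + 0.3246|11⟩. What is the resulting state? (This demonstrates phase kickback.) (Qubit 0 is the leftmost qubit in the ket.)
-0.9459|01⟩ - 0.3246|11⟩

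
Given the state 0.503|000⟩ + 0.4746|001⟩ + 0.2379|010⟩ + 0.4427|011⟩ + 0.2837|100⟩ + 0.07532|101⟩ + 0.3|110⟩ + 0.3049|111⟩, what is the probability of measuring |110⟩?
0.09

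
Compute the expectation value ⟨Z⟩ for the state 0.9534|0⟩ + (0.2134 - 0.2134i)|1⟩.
0.8179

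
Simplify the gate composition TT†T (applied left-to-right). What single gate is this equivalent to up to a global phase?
T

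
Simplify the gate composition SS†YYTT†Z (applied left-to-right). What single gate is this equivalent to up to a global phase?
Z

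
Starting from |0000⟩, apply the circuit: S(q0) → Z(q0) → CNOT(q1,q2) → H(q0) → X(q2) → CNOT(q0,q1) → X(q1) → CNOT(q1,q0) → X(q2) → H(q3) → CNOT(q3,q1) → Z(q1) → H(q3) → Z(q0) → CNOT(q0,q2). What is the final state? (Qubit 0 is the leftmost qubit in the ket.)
-1/√2|1010⟩ + 1/√2|1110⟩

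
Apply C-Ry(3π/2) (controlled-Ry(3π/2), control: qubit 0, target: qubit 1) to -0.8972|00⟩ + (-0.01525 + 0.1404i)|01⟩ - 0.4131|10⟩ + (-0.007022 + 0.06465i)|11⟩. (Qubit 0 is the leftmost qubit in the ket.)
-0.8972|00⟩ + (-0.01525 + 0.1404i)|01⟩ + (0.2971 - 0.04571i)|10⟩ + (-0.2871 - 0.04571i)|11⟩

C-Ry(3π/2) leaves the control-|0⟩ kets |00⟩, |01⟩ unchanged and applies Ry(3π/2) to qubit 1 on the control-|1⟩ pair (|10⟩, |11⟩).
Ry(3π/2) = [[cos(θ/2), −sin(θ/2)], [sin(θ/2), cos(θ/2)]]; θ = 3π/2, cos(θ/2) ≈ -0.707107, sin(θ/2) ≈ 0.707107.
With a = amp(|10⟩) = -0.4131 and b = amp(|11⟩) = (-0.007022 + 0.06465i):
new amp(|10⟩) = (-0.707107)·a + (-0.707107)·b = (0.2971 - 0.04571i)
new amp(|11⟩) = (0.707107)·a + (-0.707107)·b = (-0.2871 - 0.04571i)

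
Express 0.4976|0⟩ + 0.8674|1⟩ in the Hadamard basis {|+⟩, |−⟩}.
0.9652|+⟩ - 0.2615|−⟩

With |ψ⟩ = α|0⟩ + β|1⟩, the Hadamard-basis coefficients are ⟨+|ψ⟩ = (α + β)/√2 and ⟨−|ψ⟩ = (α − β)/√2.
Here α = 0.4976, β = 0.8674: (α + β)/√2 = 0.9652, (α − β)/√2 = -0.2615.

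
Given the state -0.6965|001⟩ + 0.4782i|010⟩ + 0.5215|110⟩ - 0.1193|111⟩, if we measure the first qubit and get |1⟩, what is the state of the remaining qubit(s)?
0.9748|10⟩ - 0.223|11⟩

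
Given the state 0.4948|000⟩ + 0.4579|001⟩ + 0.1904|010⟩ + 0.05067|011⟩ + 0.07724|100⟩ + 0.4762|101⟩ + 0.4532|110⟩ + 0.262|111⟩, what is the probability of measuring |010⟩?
0.03625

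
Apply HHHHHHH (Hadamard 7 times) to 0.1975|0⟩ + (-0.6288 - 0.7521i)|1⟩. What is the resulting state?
(-0.305 - 0.5318i)|0⟩ + (0.5843 + 0.5318i)|1⟩

H² = I, so H^7 = H: a single Hadamard. With (a, b) = (0.1975, (-0.6288 - 0.7521i)), H gives ((a + b)/√2, (a − b)/√2) = ((-0.305 - 0.5318i), (0.5843 + 0.5318i)).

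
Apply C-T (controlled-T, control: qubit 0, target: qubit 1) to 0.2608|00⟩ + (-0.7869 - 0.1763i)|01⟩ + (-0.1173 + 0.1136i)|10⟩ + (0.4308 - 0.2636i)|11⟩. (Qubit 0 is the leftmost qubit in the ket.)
0.2608|00⟩ + (-0.7869 - 0.1763i)|01⟩ + (-0.1173 + 0.1136i)|10⟩ + (0.491 + 0.1182i)|11⟩

C-T leaves the control-|0⟩ kets |00⟩, |01⟩ unchanged and applies T to qubit 1 on the control-|1⟩ pair (|10⟩, |11⟩).
T = [[1, 0], [0, (1/√2 + (1/√2)i)]].
With a = amp(|10⟩) = (-0.1173 + 0.1136i) and b = amp(|11⟩) = (0.4308 - 0.2636i):
new amp(|10⟩) = (1)·a = (-0.1173 + 0.1136i)
new amp(|11⟩) = (1/√2 + (1/√2)i)·b = (0.491 + 0.1182i)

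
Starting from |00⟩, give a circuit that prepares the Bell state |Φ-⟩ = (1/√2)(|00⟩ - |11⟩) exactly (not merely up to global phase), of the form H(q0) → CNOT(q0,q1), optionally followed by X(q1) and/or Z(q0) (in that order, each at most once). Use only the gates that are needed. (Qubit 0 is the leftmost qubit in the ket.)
H(q0) → CNOT(q0,q1) → Z(q0)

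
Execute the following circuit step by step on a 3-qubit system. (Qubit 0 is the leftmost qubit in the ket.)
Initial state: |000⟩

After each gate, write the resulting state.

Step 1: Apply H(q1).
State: 1/√2|000⟩ + 1/√2|010⟩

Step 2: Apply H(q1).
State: |000⟩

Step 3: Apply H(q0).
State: 1/√2|000⟩ + 1/√2|100⟩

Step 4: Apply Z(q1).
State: 1/√2|000⟩ + 1/√2|100⟩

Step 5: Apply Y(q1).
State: (1/√2)i|010⟩ + (1/√2)i|110⟩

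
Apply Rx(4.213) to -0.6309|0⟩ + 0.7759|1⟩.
(0.322 - 0.6672i)|0⟩ + (-0.3961 + 0.5425i)|1⟩

Rx(4.213) = [[cos(θ/2), −i·sin(θ/2)], [−i·sin(θ/2), cos(θ/2)]]; θ = 4.213, cos(θ/2) ≈ -0.510446, sin(θ/2) ≈ 0.85991.
With a = amp(|0⟩) = -0.6309 and b = amp(|1⟩) = 0.7759:
new amp(|0⟩) = (-0.510446)·a + (-0.85991i)·b = (0.322 - 0.6672i)
new amp(|1⟩) = (-0.85991i)·a + (-0.510446)·b = (-0.3961 + 0.5425i)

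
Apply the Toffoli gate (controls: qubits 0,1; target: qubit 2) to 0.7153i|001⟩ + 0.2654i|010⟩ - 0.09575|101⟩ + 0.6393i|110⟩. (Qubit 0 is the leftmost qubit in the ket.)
0.7153i|001⟩ + 0.2654i|010⟩ - 0.09575|101⟩ + 0.6393i|111⟩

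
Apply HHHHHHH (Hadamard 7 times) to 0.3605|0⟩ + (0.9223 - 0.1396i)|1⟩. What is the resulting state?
(0.9071 - 0.09871i)|0⟩ + (-0.3973 + 0.09871i)|1⟩

H² = I, so H^7 = H: a single Hadamard. With (a, b) = (0.3605, (0.9223 - 0.1396i)), H gives ((a + b)/√2, (a − b)/√2) = ((0.9071 - 0.09871i), (-0.3973 + 0.09871i)).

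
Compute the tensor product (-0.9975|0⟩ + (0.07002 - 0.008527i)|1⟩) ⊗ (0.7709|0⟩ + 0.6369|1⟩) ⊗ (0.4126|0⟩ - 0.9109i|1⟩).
-0.3173|000⟩ + 0.7005i|001⟩ - 0.2621|010⟩ + 0.5787i|011⟩ + (0.02227 - 0.002712i)|100⟩ + (-0.005988 - 0.04917i)|101⟩ + (0.0184 - 0.002241i)|110⟩ + (-0.004947 - 0.04062i)|111⟩

amp(|b₁b₂…⟩) = product of the factor amplitudes for bits b₁, b₂, …; only kets whose every factor amplitude is nonzero survive.
|000⟩: (-0.9975)(0.7709)(0.4126) = -0.3173
|001⟩: (-0.9975)(0.7709)(-0.9109i) = 0.7005i
|010⟩: (-0.9975)(0.6369)(0.4126) = -0.2621
|011⟩: (-0.9975)(0.6369)(-0.9109i) = 0.5787i
|100⟩: (0.07002 - 0.008527i)(0.7709)(0.4126) = (0.02227 - 0.002712i)
|101⟩: (0.07002 - 0.008527i)(0.7709)(-0.9109i) = (-0.005988 - 0.04917i)
|110⟩: (0.07002 - 0.008527i)(0.6369)(0.4126) = (0.0184 - 0.002241i)
|111⟩: (0.07002 - 0.008527i)(0.6369)(-0.9109i) = (-0.004947 - 0.04062i)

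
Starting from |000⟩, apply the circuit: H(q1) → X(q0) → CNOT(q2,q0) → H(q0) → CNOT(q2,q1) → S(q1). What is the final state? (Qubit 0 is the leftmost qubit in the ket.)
1/2|000⟩ + (1/2)i|010⟩ - 1/2|100⟩ - (1/2)i|110⟩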